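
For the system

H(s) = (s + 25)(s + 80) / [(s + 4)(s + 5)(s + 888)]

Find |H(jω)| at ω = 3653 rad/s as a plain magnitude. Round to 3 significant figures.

0.000266

At s = jω = j3653:
zero (s+25): 25 + j3653 → |·| = √(25²+3653²) = √13345034 ≈ 3653.1, ∠ = arctan(3653/25) ≈ 89.61°
zero (s+80): 80 + j3653 → |·| = √(80²+3653²) = √13350809 ≈ 3653.9, ∠ = arctan(3653/80) ≈ 88.75°
pole (s+4): 4 + j3653 → |·| = √(4²+3653²) = √13344425 ≈ 3653, ∠ = arctan(3653/4) ≈ 89.94°
pole (s+5): 5 + j3653 → |·| = √(5²+3653²) = √13344434 ≈ 3653, ∠ = arctan(3653/5) ≈ 89.92°
pole (s+888): 888 + j3653 → |·| = √(888²+3653²) = √14132953 ≈ 3759.4, ∠ = arctan(3653/888) ≈ 76.34°
|H| = 1 · 1.3348e+07 / 5.0167e+10 ≈ 0.00026607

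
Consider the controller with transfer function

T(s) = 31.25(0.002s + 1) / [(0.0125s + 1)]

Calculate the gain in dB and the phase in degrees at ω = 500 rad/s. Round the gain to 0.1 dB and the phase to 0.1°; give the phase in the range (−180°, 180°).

At ω = 500 rad/s:
zero (1 + j500·0.002) = 1 + j1 → |·| ≈ 1.4142, ∠ ≈ 45.00°
pole (1 + j500·0.0125) = 1 + j6.25 → |·| ≈ 6.3295, ∠ ≈ 80.91°
|T| = 31.25 · 1.4142 / (6.3295) ≈ 6.9822
Gain = 20 log₁₀(6.9822) ≈ 16.88 dB
∠T = (45.00°) − (80.91°) = -35.91°

16.9 dB, -35.9°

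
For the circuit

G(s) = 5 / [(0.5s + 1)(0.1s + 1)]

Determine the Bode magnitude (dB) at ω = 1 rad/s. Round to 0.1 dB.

13.0 dB

At ω = 1 rad/s:
pole (1 + j1·0.5) = 1 + j0.5 → |·| ≈ 1.118, ∠ ≈ 26.57°
pole (1 + j1·0.1) = 1 + j0.1 → |·| ≈ 1.005, ∠ ≈ 5.71°
|G| = 5 · 1 / (1.118 · 1.005) ≈ 4.45
Gain = 20 log₁₀(4.45) ≈ 12.97 dB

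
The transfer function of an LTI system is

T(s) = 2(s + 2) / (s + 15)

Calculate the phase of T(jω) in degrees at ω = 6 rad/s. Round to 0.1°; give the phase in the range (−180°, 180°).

At s = jω = j6:
zero (s+2): 2 + j6 → |·| = √(2²+6²) = √40 ≈ 6.3246, ∠ = arctan(6/2) ≈ 71.57°
pole (s+15): 15 + j6 → |·| = √(15²+6²) = √261 ≈ 16.155, ∠ = arctan(6/15) ≈ 21.80°
∠T = 71.57° − 21.80° = 49.77°

49.8°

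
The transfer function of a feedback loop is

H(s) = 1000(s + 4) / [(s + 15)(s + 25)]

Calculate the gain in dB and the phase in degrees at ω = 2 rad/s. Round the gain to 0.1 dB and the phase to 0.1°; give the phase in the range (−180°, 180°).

At s = jω = j2:
zero (s+4): 4 + j2 → |·| = √(4²+2²) = √20 ≈ 4.4721, ∠ = arctan(2/4) ≈ 26.57°
pole (s+15): 15 + j2 → |·| = √(15²+2²) = √229 ≈ 15.133, ∠ = arctan(2/15) ≈ 7.59°
pole (s+25): 25 + j2 → |·| = √(25²+2²) = √629 ≈ 25.08, ∠ = arctan(2/25) ≈ 4.57°
|H| = 1000 · 4.4721 / 379.54 ≈ 11.783
Gain = 20 log₁₀(11.783) ≈ 21.43 dB
∠H = 26.57° − 12.16° = 14.41°

21.4 dB, 14.4°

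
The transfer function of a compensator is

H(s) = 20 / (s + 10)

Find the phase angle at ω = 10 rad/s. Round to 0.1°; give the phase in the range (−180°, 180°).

At s = jω = j10:
pole (s+10): 10 + j10 → |·| = √(10²+10²) = √200 ≈ 14.142, ∠ = arctan(10/10) ≈ 45.00°
∠H = 0.00° − 45.00° = -45.00°

-45.0°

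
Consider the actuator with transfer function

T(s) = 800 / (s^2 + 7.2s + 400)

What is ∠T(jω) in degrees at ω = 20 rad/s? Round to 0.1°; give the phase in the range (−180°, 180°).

-90.0°

At s = jω = j20:
quadratic: (j20)² + 7.2·j20 + 400 = 0 + j144 → |·| ≈ 144, ∠ ≈ 90.00°
∠T = 0.00° − 90.00° = -90.00°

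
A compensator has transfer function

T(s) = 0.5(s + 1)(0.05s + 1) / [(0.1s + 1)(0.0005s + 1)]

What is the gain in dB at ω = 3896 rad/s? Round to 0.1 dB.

53.0 dB

At ω = 3896 rad/s:
zero (1 + j3896·1) = 1 + j3896 → |·| ≈ 3896, ∠ ≈ 89.99°
zero (1 + j3896·0.05) = 1 + j194.8 → |·| ≈ 194.8, ∠ ≈ 89.71°
pole (1 + j3896·0.1) = 1 + j389.6 → |·| ≈ 389.6, ∠ ≈ 89.85°
pole (1 + j3896·0.0005) = 1 + j1.948 → |·| ≈ 2.1897, ∠ ≈ 62.83°
|T| = 0.5 · 3896 · 194.8 / (389.6 · 2.1897) ≈ 444.81
Gain = 20 log₁₀(444.81) ≈ 52.96 dB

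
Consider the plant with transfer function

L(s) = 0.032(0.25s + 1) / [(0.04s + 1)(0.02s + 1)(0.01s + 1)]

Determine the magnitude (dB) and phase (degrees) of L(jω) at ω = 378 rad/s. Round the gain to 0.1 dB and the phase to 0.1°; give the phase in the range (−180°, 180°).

At ω = 378 rad/s:
zero (1 + j378·0.25) = 1 + j94.5 → |·| ≈ 94.505, ∠ ≈ 89.39°
pole (1 + j378·0.04) = 1 + j15.12 → |·| ≈ 15.153, ∠ ≈ 86.22°
pole (1 + j378·0.02) = 1 + j7.56 → |·| ≈ 7.6259, ∠ ≈ 82.46°
pole (1 + j378·0.01) = 1 + j3.78 → |·| ≈ 3.91, ∠ ≈ 75.18°
|L| = 0.032 · 94.505 / (15.153 · 7.6259 · 3.91) ≈ 0.0066933
Gain = 20 log₁₀(0.0066933) ≈ -43.49 dB
∠L = (89.39°) − (86.22° + 82.46° + 75.18°) = -154.47°

-43.5 dB, -154.5°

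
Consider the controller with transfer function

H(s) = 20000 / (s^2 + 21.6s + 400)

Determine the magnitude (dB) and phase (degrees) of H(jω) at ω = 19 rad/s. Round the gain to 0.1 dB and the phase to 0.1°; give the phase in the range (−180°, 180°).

At s = jω = j19:
quadratic: (j19)² + 21.6·j19 + 400 = 39 + j410.4 → |·| ≈ 412.25, ∠ ≈ 84.57°
|H| = 20000 / 412.25 ≈ 48.514
Gain = 20 log₁₀(48.514) ≈ 33.72 dB
∠H = 0.00° − 84.57° = -84.57°

33.7 dB, -84.6°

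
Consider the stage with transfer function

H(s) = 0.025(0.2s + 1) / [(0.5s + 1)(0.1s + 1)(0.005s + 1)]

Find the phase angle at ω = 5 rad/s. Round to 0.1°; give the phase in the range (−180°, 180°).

At ω = 5 rad/s:
zero (1 + j5·0.2) = 1 + j1 → |·| ≈ 1.4142, ∠ ≈ 45.00°
pole (1 + j5·0.5) = 1 + j2.5 → |·| ≈ 2.6926, ∠ ≈ 68.20°
pole (1 + j5·0.1) = 1 + j0.5 → |·| ≈ 1.118, ∠ ≈ 26.57°
pole (1 + j5·0.005) = 1 + j0.025 → |·| ≈ 1.0003, ∠ ≈ 1.43°
∠H = (45.00°) − (68.20° + 26.57° + 1.43°) = -51.20°

-51.2°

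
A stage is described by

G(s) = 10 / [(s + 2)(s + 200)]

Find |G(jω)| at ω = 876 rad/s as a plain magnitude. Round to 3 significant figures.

1.27e-05

At s = jω = j876:
pole (s+2): 2 + j876 → |·| = √(2²+876²) = √767380 ≈ 876, ∠ = arctan(876/2) ≈ 89.87°
pole (s+200): 200 + j876 → |·| = √(200²+876²) = √807376 ≈ 898.54, ∠ = arctan(876/200) ≈ 77.14°
|G| = 10 / 7.8712e+05 ≈ 1.2705e-05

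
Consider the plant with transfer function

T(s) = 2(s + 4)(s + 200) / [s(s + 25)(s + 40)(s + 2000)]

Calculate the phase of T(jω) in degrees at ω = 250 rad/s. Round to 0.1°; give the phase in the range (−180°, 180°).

-121.9°

At s = jω = j250:
zero (s+4): 4 + j250 → |·| = √(4²+250²) = √62516 ≈ 250.03, ∠ = arctan(250/4) ≈ 89.08°
zero (s+200): 200 + j250 → |·| = √(200²+250²) = √102500 ≈ 320.16, ∠ = arctan(250/200) ≈ 51.34°
pole (s+25): 25 + j250 → |·| = √(25²+250²) = √63125 ≈ 251.25, ∠ = arctan(250/25) ≈ 84.29°
pole (s+40): 40 + j250 → |·| = √(40²+250²) = √64100 ≈ 253.18, ∠ = arctan(250/40) ≈ 80.91°
pole (s+2000): 2000 + j250 → |·| = √(2000²+250²) = √4062500 ≈ 2015.6, ∠ = arctan(250/2000) ≈ 7.13°
pole at origin: |s| = 250, ∠ = 90.00° (in denominator)
∠T = 140.42° − 262.33° = -121.91°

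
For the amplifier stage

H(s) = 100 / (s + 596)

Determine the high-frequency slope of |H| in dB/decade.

-20 dB/decade

Each pole contributes −20 dB/decade at high frequency; each zero contributes +20 dB/decade.
Net: 0 zero(s) − 1 pole(s) → -20 dB/decade.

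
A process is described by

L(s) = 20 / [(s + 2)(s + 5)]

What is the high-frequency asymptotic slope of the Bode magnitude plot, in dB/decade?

-40 dB/decade

Each pole contributes −20 dB/decade at high frequency; each zero contributes +20 dB/decade.
Net: 0 zero(s) − 2 pole(s) → -40 dB/decade.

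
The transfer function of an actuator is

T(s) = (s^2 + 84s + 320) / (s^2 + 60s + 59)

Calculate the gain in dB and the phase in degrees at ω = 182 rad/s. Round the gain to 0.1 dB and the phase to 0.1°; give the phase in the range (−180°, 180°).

Substitute s = j182:
Numerator: (j182)^2 + 84(j182) + 320 = -32804 + j15288
Denominator: (j182)^2 + 60(j182) + 59 = -33065 + j10920
|N| = √(32804² + 15288²) ≈ 36192, ∠N ≈ 155.01°
|D| = √(33065² + 10920²) ≈ 34822, ∠D ≈ 161.72°
|T| = 36192 / 34822 ≈ 1.0393
Gain = 20 log₁₀(1.0393) ≈ 0.33 dB
∠T = 155.01° − 161.72° = -6.71°

0.3 dB, -6.7°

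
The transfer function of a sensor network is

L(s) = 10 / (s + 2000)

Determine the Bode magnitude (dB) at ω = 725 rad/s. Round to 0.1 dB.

-46.6 dB

Substitute s = j725:
Numerator: 10 = 10 + j0
Denominator: (j725) + 2000 = 2000 + j725
|N| = √(10² + 0²) ≈ 10, ∠N ≈ 0.00°
|D| = √(2000² + 725²) ≈ 2127.4, ∠D ≈ 19.93°
|L| = 10 / 2127.4 ≈ 0.0047006
Gain = 20 log₁₀(0.0047006) ≈ -46.56 dB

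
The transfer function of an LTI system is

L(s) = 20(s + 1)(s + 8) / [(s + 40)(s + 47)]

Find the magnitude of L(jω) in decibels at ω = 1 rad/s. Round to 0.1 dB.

-18.3 dB

At s = jω = j1:
zero (s+1): 1 + j1 → |·| = √(1²+1²) = √2 ≈ 1.4142, ∠ = arctan(1/1) ≈ 45.00°
zero (s+8): 8 + j1 → |·| = √(8²+1²) = √65 ≈ 8.0623, ∠ = arctan(1/8) ≈ 7.13°
pole (s+40): 40 + j1 → |·| = √(40²+1²) = √1601 ≈ 40.012, ∠ = arctan(1/40) ≈ 1.43°
pole (s+47): 47 + j1 → |·| = √(47²+1²) = √2210 ≈ 47.011, ∠ = arctan(1/47) ≈ 1.22°
|L| = 20 · 11.402 / 1881 ≈ 0.12123
Gain = 20 log₁₀(0.12123) ≈ -18.33 dB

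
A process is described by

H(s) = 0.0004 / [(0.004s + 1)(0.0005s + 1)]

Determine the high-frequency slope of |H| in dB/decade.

-40 dB/decade

Each pole contributes −20 dB/decade at high frequency; each zero contributes +20 dB/decade.
Net: 0 zero(s) − 2 pole(s) → -40 dB/decade.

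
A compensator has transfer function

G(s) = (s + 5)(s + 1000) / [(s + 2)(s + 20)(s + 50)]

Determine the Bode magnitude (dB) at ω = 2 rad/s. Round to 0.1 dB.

5.5 dB

At s = jω = j2:
zero (s+5): 5 + j2 → |·| = √(5²+2²) = √29 ≈ 5.3852, ∠ = arctan(2/5) ≈ 21.80°
zero (s+1000): 1000 + j2 → |·| = √(1000²+2²) = √1000004 ≈ 1000, ∠ = arctan(2/1000) ≈ 0.11°
pole (s+2): 2 + j2 → |·| = √(2²+2²) = √8 ≈ 2.8284, ∠ = arctan(2/2) ≈ 45.00°
pole (s+20): 20 + j2 → |·| = √(20²+2²) = √404 ≈ 20.1, ∠ = arctan(2/20) ≈ 5.71°
pole (s+50): 50 + j2 → |·| = √(50²+2²) = √2504 ≈ 50.04, ∠ = arctan(2/50) ≈ 2.29°
|G| = 1 · 5385.2 / 2844.8 ≈ 1.893
Gain = 20 log₁₀(1.893) ≈ 5.54 dB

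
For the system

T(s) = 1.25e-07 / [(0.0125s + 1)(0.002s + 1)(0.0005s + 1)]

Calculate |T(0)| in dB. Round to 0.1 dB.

-138.1 dB

T(0) = 1.25e-07 · 1 / 1 = 1.25e-07
20 log₁₀(1.25e-07) ≈ -138.06 dB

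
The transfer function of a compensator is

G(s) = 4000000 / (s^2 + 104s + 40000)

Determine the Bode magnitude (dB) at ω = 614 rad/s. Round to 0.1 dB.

At s = jω = j614:
quadratic: (j614)² + 104·j614 + 40000 = -336996 + j63856 → |·| ≈ 3.4299e+05, ∠ ≈ 169.27°
|G| = 4000000 / 3.4299e+05 ≈ 11.662
Gain = 20 log₁₀(11.662) ≈ 21.34 dB

21.3 dB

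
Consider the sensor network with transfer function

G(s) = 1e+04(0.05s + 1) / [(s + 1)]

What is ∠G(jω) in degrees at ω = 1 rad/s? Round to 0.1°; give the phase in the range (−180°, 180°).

-42.1°

At ω = 1 rad/s:
zero (1 + j1·0.05) = 1 + j0.05 → |·| ≈ 1.0012, ∠ ≈ 2.86°
pole (1 + j1·1) = 1 + j1 → |·| ≈ 1.4142, ∠ ≈ 45.00°
∠G = (2.86°) − (45.00°) = -42.14°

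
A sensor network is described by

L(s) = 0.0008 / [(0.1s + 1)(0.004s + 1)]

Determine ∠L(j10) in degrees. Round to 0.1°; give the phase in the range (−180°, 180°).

-47.3°

At ω = 10 rad/s:
pole (1 + j10·0.1) = 1 + j1 → |·| ≈ 1.4142, ∠ ≈ 45.00°
pole (1 + j10·0.004) = 1 + j0.04 → |·| ≈ 1.0008, ∠ ≈ 2.29°
∠L = (0°) − (45.00° + 2.29°) = -47.29°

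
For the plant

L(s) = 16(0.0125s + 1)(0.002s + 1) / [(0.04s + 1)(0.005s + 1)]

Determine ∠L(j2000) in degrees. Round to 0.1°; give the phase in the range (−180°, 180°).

-9.9°

At ω = 2000 rad/s:
zero (1 + j2000·0.0125) = 1 + j25 → |·| ≈ 25.02, ∠ ≈ 87.71°
zero (1 + j2000·0.002) = 1 + j4 → |·| ≈ 4.1231, ∠ ≈ 75.96°
pole (1 + j2000·0.04) = 1 + j80 → |·| ≈ 80.006, ∠ ≈ 89.28°
pole (1 + j2000·0.005) = 1 + j10 → |·| ≈ 10.05, ∠ ≈ 84.29°
∠L = (87.71° + 75.96°) − (89.28° + 84.29°) = -9.90°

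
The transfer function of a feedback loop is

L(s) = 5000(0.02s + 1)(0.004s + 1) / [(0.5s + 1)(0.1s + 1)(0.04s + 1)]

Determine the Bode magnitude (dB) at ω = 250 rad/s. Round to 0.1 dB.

At ω = 250 rad/s:
zero (1 + j250·0.02) = 1 + j5 → |·| ≈ 5.099, ∠ ≈ 78.69°
zero (1 + j250·0.004) = 1 + j1 → |·| ≈ 1.4142, ∠ ≈ 45.00°
pole (1 + j250·0.5) = 1 + j125 → |·| ≈ 125, ∠ ≈ 89.54°
pole (1 + j250·0.1) = 1 + j25 → |·| ≈ 25.02, ∠ ≈ 87.71°
pole (1 + j250·0.04) = 1 + j10 → |·| ≈ 10.05, ∠ ≈ 84.29°
|L| = 5000 · 5.099 · 1.4142 / (125 · 25.02 · 10.05) ≈ 1.1471
Gain = 20 log₁₀(1.1471) ≈ 1.19 dB

1.2 dB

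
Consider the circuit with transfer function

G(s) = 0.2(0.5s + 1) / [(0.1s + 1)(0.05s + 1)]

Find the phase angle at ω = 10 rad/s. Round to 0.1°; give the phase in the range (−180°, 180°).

7.1°

At ω = 10 rad/s:
zero (1 + j10·0.5) = 1 + j5 → |·| ≈ 5.099, ∠ ≈ 78.69°
pole (1 + j10·0.1) = 1 + j1 → |·| ≈ 1.4142, ∠ ≈ 45.00°
pole (1 + j10·0.05) = 1 + j0.5 → |·| ≈ 1.118, ∠ ≈ 26.57°
∠G = (78.69°) − (45.00° + 26.57°) = 7.12°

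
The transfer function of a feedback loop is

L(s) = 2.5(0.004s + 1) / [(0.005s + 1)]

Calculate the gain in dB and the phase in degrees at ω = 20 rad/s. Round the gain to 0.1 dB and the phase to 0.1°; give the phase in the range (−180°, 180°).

At ω = 20 rad/s:
zero (1 + j20·0.004) = 1 + j0.08 → |·| ≈ 1.0032, ∠ ≈ 4.57°
pole (1 + j20·0.005) = 1 + j0.1 → |·| ≈ 1.005, ∠ ≈ 5.71°
|L| = 2.5 · 1.0032 / (1.005) ≈ 2.4955
Gain = 20 log₁₀(2.4955) ≈ 7.94 dB
∠L = (4.57°) − (5.71°) = -1.14°

7.9 dB, -1.1°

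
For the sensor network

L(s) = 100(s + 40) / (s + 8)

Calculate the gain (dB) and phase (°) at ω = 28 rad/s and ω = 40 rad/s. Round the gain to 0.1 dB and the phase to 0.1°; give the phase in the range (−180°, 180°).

ω = 28: 44.5 dB, -39.1°; ω = 40: 42.8 dB, -33.7°

At s = jω = j28:
zero (s+40): 40 + j28 → |·| = √(40²+28²) = √2384 ≈ 48.826, ∠ = arctan(28/40) ≈ 34.99°
pole (s+8): 8 + j28 → |·| = √(8²+28²) = √848 ≈ 29.12, ∠ = arctan(28/8) ≈ 74.05°
|L| = 100 · 48.826 / 29.12 ≈ 167.67
Gain = 20 log₁₀(167.67) ≈ 44.49 dB
∠L = 34.99° − 74.05° = -39.06°

At s = jω = j40:
zero (s+40): 40 + j40 → |·| = √(40²+40²) = √3200 ≈ 56.569, ∠ = arctan(40/40) ≈ 45.00°
pole (s+8): 8 + j40 → |·| = √(8²+40²) = √1664 ≈ 40.792, ∠ = arctan(40/8) ≈ 78.69°
|L| = 100 · 56.569 / 40.792 ≈ 138.68
Gain = 20 log₁₀(138.68) ≈ 42.84 dB
∠L = 45.00° − 78.69° = -33.69°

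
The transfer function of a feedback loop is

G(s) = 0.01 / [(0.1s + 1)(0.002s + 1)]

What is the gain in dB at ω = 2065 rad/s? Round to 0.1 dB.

At ω = 2065 rad/s:
pole (1 + j2065·0.1) = 1 + j206.5 → |·| ≈ 206.5, ∠ ≈ 89.72°
pole (1 + j2065·0.002) = 1 + j4.13 → |·| ≈ 4.2493, ∠ ≈ 76.39°
|G| = 0.01 · 1 / (206.5 · 4.2493) ≈ 1.1396e-05
Gain = 20 log₁₀(1.1396e-05) ≈ -98.86 dB

-98.9 dB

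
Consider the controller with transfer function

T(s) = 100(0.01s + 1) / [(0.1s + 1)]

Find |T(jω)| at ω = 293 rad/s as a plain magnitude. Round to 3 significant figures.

10.6

At ω = 293 rad/s:
zero (1 + j293·0.01) = 1 + j2.93 → |·| ≈ 3.0959, ∠ ≈ 71.16°
pole (1 + j293·0.1) = 1 + j29.3 → |·| ≈ 29.317, ∠ ≈ 88.05°
|T| = 100 · 3.0959 / (29.317) ≈ 10.56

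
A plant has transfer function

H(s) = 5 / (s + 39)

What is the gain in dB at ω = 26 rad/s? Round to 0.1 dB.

-19.4 dB

Substitute s = j26:
Numerator: 5 = 5 + j0
Denominator: (j26) + 39 = 39 + j26
|N| = √(5² + 0²) ≈ 5, ∠N ≈ 0.00°
|D| = √(39² + 26²) ≈ 46.872, ∠D ≈ 33.69°
|H| = 5 / 46.872 ≈ 0.10667
Gain = 20 log₁₀(0.10667) ≈ -19.44 dB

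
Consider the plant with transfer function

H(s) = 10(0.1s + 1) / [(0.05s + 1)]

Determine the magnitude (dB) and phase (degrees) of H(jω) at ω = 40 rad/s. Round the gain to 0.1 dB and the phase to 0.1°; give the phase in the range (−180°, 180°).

At ω = 40 rad/s:
zero (1 + j40·0.1) = 1 + j4 → |·| ≈ 4.1231, ∠ ≈ 75.96°
pole (1 + j40·0.05) = 1 + j2 → |·| ≈ 2.2361, ∠ ≈ 63.43°
|H| = 10 · 4.1231 / (2.2361) ≈ 18.439
Gain = 20 log₁₀(18.439) ≈ 25.31 dB
∠H = (75.96°) − (63.43°) = 12.53°

25.3 dB, 12.5°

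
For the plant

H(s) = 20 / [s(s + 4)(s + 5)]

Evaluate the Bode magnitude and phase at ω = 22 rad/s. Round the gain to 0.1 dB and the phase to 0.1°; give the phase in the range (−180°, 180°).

-54.9 dB, 113.1°

At s = jω = j22:
pole (s+4): 4 + j22 → |·| = √(4²+22²) = √500 ≈ 22.361, ∠ = arctan(22/4) ≈ 79.70°
pole (s+5): 5 + j22 → |·| = √(5²+22²) = √509 ≈ 22.561, ∠ = arctan(22/5) ≈ 77.20°
pole at origin: |s| = 22, ∠ = 90.00° (in denominator)
|H| = 20 / 11099 ≈ 0.001802
Gain = 20 log₁₀(0.001802) ≈ -54.88 dB
∠H = 0.00° − 246.90° = -246.90° ≡ 113.10° (principal value)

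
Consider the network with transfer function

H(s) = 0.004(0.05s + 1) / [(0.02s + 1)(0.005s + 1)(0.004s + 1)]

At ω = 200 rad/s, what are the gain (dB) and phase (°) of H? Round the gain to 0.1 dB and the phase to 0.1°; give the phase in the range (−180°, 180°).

At ω = 200 rad/s:
zero (1 + j200·0.05) = 1 + j10 → |·| ≈ 10.05, ∠ ≈ 84.29°
pole (1 + j200·0.02) = 1 + j4 → |·| ≈ 4.1231, ∠ ≈ 75.96°
pole (1 + j200·0.005) = 1 + j1 → |·| ≈ 1.4142, ∠ ≈ 45.00°
pole (1 + j200·0.004) = 1 + j0.8 → |·| ≈ 1.2806, ∠ ≈ 38.66°
|H| = 0.004 · 10.05 / (4.1231 · 1.4142 · 1.2806) ≈ 0.0053837
Gain = 20 log₁₀(0.0053837) ≈ -45.38 dB
∠H = (84.29°) − (75.96° + 45.00° + 38.66°) = -75.33°

-45.4 dB, -75.3°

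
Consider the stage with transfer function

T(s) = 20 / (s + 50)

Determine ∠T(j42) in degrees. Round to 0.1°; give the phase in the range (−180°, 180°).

-40.0°

At s = jω = j42:
pole (s+50): 50 + j42 → |·| = √(50²+42²) = √4264 ≈ 65.299, ∠ = arctan(42/50) ≈ 40.03°
∠T = 0.00° − 40.03° = -40.03°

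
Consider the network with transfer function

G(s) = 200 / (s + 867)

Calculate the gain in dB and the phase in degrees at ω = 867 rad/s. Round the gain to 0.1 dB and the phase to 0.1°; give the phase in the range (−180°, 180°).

-15.8 dB, -45.0°

Substitute s = j867:
Numerator: 200 = 200 + j0
Denominator: (j867) + 867 = 867 + j867
|N| = √(200² + 0²) ≈ 200, ∠N ≈ 0.00°
|D| = √(867² + 867²) ≈ 1226.1, ∠D ≈ 45.00°
|G| = 200 / 1226.1 ≈ 0.16312
Gain = 20 log₁₀(0.16312) ≈ -15.75 dB
∠G = 0.00° − 45.00° = -45.00°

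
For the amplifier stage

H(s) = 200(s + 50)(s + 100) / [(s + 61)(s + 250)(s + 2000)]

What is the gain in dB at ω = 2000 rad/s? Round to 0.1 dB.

At s = jω = j2000:
zero (s+50): 50 + j2000 → |·| = √(50²+2000²) = √4002500 ≈ 2000.6, ∠ = arctan(2000/50) ≈ 88.57°
zero (s+100): 100 + j2000 → |·| = √(100²+2000²) = √4010000 ≈ 2002.5, ∠ = arctan(2000/100) ≈ 87.14°
pole (s+61): 61 + j2000 → |·| = √(61²+2000²) = √4003721 ≈ 2000.9, ∠ = arctan(2000/61) ≈ 88.25°
pole (s+250): 250 + j2000 → |·| = √(250²+2000²) = √4062500 ≈ 2015.6, ∠ = arctan(2000/250) ≈ 82.87°
pole (s+2000): 2000 + j2000 → |·| = √(2000²+2000²) = √8000000 ≈ 2828.4, ∠ = arctan(2000/2000) ≈ 45.00°
|H| = 200 · 4.0062e+06 / 1.1407e+10 ≈ 0.070241
Gain = 20 log₁₀(0.070241) ≈ -23.07 dB

-23.1 dB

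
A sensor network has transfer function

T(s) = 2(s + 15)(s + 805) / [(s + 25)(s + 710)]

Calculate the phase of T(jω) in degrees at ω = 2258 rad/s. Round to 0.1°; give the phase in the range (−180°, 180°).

At s = jω = j2258:
zero (s+15): 15 + j2258 → |·| = √(15²+2258²) = √5098789 ≈ 2258, ∠ = arctan(2258/15) ≈ 89.62°
zero (s+805): 805 + j2258 → |·| = √(805²+2258²) = √5746589 ≈ 2397.2, ∠ = arctan(2258/805) ≈ 70.38°
pole (s+25): 25 + j2258 → |·| = √(25²+2258²) = √5099189 ≈ 2258.1, ∠ = arctan(2258/25) ≈ 89.37°
pole (s+710): 710 + j2258 → |·| = √(710²+2258²) = √5602664 ≈ 2367, ∠ = arctan(2258/710) ≈ 72.54°
∠T = 160.00° − 161.91° = -1.91°

-1.9°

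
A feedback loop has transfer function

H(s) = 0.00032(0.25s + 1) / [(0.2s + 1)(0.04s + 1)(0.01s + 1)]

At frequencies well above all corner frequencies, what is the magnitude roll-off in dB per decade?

-40 dB/decade

Each pole contributes −20 dB/decade at high frequency; each zero contributes +20 dB/decade.
Net: 1 zero(s) − 3 pole(s) → -40 dB/decade.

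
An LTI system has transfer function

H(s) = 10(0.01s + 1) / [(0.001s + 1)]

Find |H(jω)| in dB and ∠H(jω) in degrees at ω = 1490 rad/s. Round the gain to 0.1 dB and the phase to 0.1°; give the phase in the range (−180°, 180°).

38.4 dB, 30.0°

At ω = 1490 rad/s:
zero (1 + j1490·0.01) = 1 + j14.9 → |·| ≈ 14.934, ∠ ≈ 86.16°
pole (1 + j1490·0.001) = 1 + j1.49 → |·| ≈ 1.7945, ∠ ≈ 56.13°
|H| = 10 · 14.934 / (1.7945) ≈ 83.221
Gain = 20 log₁₀(83.221) ≈ 38.40 dB
∠H = (86.16°) − (56.13°) = 30.03°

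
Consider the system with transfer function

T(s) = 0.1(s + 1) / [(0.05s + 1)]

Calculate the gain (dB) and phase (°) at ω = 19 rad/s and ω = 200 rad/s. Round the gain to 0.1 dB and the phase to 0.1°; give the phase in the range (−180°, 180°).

At ω = 19 rad/s:
zero (1 + j19·1) = 1 + j19 → |·| ≈ 19.026, ∠ ≈ 86.99°
pole (1 + j19·0.05) = 1 + j0.95 → |·| ≈ 1.3793, ∠ ≈ 43.53°
|T| = 0.1 · 19.026 / (1.3793) ≈ 1.3794
Gain = 20 log₁₀(1.3794) ≈ 2.79 dB
∠T = (86.99°) − (43.53°) = 43.46°

At ω = 200 rad/s:
zero (1 + j200·1) = 1 + j200 → |·| ≈ 200, ∠ ≈ 89.71°
pole (1 + j200·0.05) = 1 + j10 → |·| ≈ 10.05, ∠ ≈ 84.29°
|T| = 0.1 · 200 / (10.05) ≈ 1.99
Gain = 20 log₁₀(1.99) ≈ 5.98 dB
∠T = (89.71°) − (84.29°) = 5.42°

ω = 19: 2.8 dB, 43.5°; ω = 200: 6.0 dB, 5.4°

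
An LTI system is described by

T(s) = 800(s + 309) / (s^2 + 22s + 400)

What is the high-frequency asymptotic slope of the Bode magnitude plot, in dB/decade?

Each pole contributes −20 dB/decade at high frequency; each zero contributes +20 dB/decade.
Net: 1 zero(s) − 2 pole(s) → -20 dB/decade.

-20 dB/decade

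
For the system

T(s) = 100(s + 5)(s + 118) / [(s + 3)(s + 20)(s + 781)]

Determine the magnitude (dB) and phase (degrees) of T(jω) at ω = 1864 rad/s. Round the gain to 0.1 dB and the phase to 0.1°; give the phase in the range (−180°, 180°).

At s = jω = j1864:
zero (s+5): 5 + j1864 → |·| = √(5²+1864²) = √3474521 ≈ 1864, ∠ = arctan(1864/5) ≈ 89.85°
zero (s+118): 118 + j1864 → |·| = √(118²+1864²) = √3488420 ≈ 1867.7, ∠ = arctan(1864/118) ≈ 86.38°
pole (s+3): 3 + j1864 → |·| = √(3²+1864²) = √3474505 ≈ 1864, ∠ = arctan(1864/3) ≈ 89.91°
pole (s+20): 20 + j1864 → |·| = √(20²+1864²) = √3474896 ≈ 1864.1, ∠ = arctan(1864/20) ≈ 89.39°
pole (s+781): 781 + j1864 → |·| = √(781²+1864²) = √4084457 ≈ 2021, ∠ = arctan(1864/781) ≈ 67.27°
|T| = 100 · 3.4814e+06 / 7.0223e+09 ≈ 0.049576
Gain = 20 log₁₀(0.049576) ≈ -26.09 dB
∠T = 176.23° − 246.57° = -70.34°

-26.1 dB, -70.3°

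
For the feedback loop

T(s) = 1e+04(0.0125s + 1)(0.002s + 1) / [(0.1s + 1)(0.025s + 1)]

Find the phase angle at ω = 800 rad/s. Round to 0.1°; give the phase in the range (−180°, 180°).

At ω = 800 rad/s:
zero (1 + j800·0.0125) = 1 + j10 → |·| ≈ 10.05, ∠ ≈ 84.29°
zero (1 + j800·0.002) = 1 + j1.6 → |·| ≈ 1.8868, ∠ ≈ 57.99°
pole (1 + j800·0.1) = 1 + j80 → |·| ≈ 80.006, ∠ ≈ 89.28°
pole (1 + j800·0.025) = 1 + j20 → |·| ≈ 20.025, ∠ ≈ 87.14°
∠T = (84.29° + 57.99°) − (89.28° + 87.14°) = -34.14°

-34.1°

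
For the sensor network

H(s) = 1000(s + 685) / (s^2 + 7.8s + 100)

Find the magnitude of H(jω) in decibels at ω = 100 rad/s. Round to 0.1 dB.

36.9 dB

At s = jω = j100:
zero (s+685): 685 + j100 → |·| = √(685²+100²) = √479225 ≈ 692.26, ∠ = arctan(100/685) ≈ 8.31°
quadratic: (j100)² + 7.8·j100 + 100 = -9900 + j780 → |·| ≈ 9930.7, ∠ ≈ 175.50°
|H| = 1000 · 692.26 / 9930.7 ≈ 69.709
Gain = 20 log₁₀(69.709) ≈ 36.87 dB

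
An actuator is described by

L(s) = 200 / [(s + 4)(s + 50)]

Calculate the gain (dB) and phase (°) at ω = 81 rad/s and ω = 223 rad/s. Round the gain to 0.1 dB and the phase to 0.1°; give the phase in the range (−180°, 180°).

At s = jω = j81:
pole (s+4): 4 + j81 → |·| = √(4²+81²) = √6577 ≈ 81.099, ∠ = arctan(81/4) ≈ 87.17°
pole (s+50): 50 + j81 → |·| = √(50²+81²) = √9061 ≈ 95.189, ∠ = arctan(81/50) ≈ 58.31°
|L| = 200 / 7719.7 ≈ 0.025908
Gain = 20 log₁₀(0.025908) ≈ -31.73 dB
∠L = 0.00° − 145.48° = -145.48°

At s = jω = j223:
pole (s+4): 4 + j223 → |·| = √(4²+223²) = √49745 ≈ 223.04, ∠ = arctan(223/4) ≈ 88.97°
pole (s+50): 50 + j223 → |·| = √(50²+223²) = √52229 ≈ 228.54, ∠ = arctan(223/50) ≈ 77.36°
|L| = 200 / 50974 ≈ 0.0039236
Gain = 20 log₁₀(0.0039236) ≈ -48.13 dB
∠L = 0.00° − 166.33° = -166.33°

ω = 81: -31.7 dB, -145.5°; ω = 223: -48.1 dB, -166.3°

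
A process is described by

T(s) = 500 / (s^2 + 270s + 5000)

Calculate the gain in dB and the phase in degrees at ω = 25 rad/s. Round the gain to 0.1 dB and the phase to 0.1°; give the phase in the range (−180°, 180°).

-24.1 dB, -57.1°

Substitute s = j25:
Numerator: 500 = 500 + j0
Denominator: (j25)^2 + 270(j25) + 5000 = 4375 + j6750
|N| = √(500² + 0²) ≈ 500, ∠N ≈ 0.00°
|D| = √(4375² + 6750²) ≈ 8043.8, ∠D ≈ 57.05°
|T| = 500 / 8043.8 ≈ 0.06216
Gain = 20 log₁₀(0.06216) ≈ -24.13 dB
∠T = 0.00° − 57.05° = -57.05°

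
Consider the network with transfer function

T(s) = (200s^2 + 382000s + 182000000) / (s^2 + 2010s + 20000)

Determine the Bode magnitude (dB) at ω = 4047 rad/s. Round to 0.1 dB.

45.5 dB

Substitute s = j4047:
Numerator: 200(j4047)^2 + 382000(j4047) + 182000000 = -3093641800 + j1545954000
Denominator: (j4047)^2 + 2010(j4047) + 20000 = -16358209 + j8134470
|N| = √(3093641800² + 1545954000²) ≈ 3.4584e+09, ∠N ≈ 153.45°
|D| = √(16358209² + 8134470²) ≈ 1.8269e+07, ∠D ≈ 153.56°
|T| = 3.4584e+09 / 1.8269e+07 ≈ 189.3
Gain = 20 log₁₀(189.3) ≈ 45.54 dB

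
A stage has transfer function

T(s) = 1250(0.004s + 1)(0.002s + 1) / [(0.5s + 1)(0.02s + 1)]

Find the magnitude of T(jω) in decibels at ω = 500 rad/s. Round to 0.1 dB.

3.9 dB

At ω = 500 rad/s:
zero (1 + j500·0.004) = 1 + j2 → |·| ≈ 2.2361, ∠ ≈ 63.43°
zero (1 + j500·0.002) = 1 + j1 → |·| ≈ 1.4142, ∠ ≈ 45.00°
pole (1 + j500·0.5) = 1 + j250 → |·| ≈ 250, ∠ ≈ 89.77°
pole (1 + j500·0.02) = 1 + j10 → |·| ≈ 10.05, ∠ ≈ 84.29°
|T| = 1250 · 2.2361 · 1.4142 / (250 · 10.05) ≈ 1.5733
Gain = 20 log₁₀(1.5733) ≈ 3.94 dB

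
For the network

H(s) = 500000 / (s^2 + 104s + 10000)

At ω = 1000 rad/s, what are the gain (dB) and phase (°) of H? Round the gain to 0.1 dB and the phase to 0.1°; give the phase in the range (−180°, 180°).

-6.0 dB, -174.0°

At s = jω = j1000:
quadratic: (j1000)² + 104·j1000 + 10000 = -990000 + j104000 → |·| ≈ 9.9545e+05, ∠ ≈ 174.00°
|H| = 500000 / 9.9545e+05 ≈ 0.50229
Gain = 20 log₁₀(0.50229) ≈ -5.98 dB
∠H = 0.00° − 174.00° = -174.00°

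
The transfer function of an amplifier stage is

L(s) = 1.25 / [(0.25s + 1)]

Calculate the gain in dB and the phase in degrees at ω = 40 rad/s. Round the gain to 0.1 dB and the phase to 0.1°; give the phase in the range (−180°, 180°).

-18.1 dB, -84.3°

At ω = 40 rad/s:
pole (1 + j40·0.25) = 1 + j10 → |·| ≈ 10.05, ∠ ≈ 84.29°
|L| = 1.25 · 1 / (10.05) ≈ 0.12438
Gain = 20 log₁₀(0.12438) ≈ -18.10 dB
∠L = (0°) − (84.29°) = -84.29°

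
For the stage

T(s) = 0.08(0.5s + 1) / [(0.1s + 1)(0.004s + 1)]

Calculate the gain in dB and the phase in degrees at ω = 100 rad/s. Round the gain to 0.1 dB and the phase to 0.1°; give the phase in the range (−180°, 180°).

-8.6 dB, -17.2°

At ω = 100 rad/s:
zero (1 + j100·0.5) = 1 + j50 → |·| ≈ 50.01, ∠ ≈ 88.85°
pole (1 + j100·0.1) = 1 + j10 → |·| ≈ 10.05, ∠ ≈ 84.29°
pole (1 + j100·0.004) = 1 + j0.4 → |·| ≈ 1.077, ∠ ≈ 21.80°
|T| = 0.08 · 50.01 / (10.05 · 1.077) ≈ 0.36963
Gain = 20 log₁₀(0.36963) ≈ -8.64 dB
∠T = (88.85°) − (84.29° + 21.80°) = -17.24°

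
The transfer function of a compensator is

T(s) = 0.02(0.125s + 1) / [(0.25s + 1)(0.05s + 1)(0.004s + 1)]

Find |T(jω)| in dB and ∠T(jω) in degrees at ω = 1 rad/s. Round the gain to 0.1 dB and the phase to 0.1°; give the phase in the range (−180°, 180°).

-34.2 dB, -10.0°

At ω = 1 rad/s:
zero (1 + j1·0.125) = 1 + j0.125 → |·| ≈ 1.0078, ∠ ≈ 7.13°
pole (1 + j1·0.25) = 1 + j0.25 → |·| ≈ 1.0308, ∠ ≈ 14.04°
pole (1 + j1·0.05) = 1 + j0.05 → |·| ≈ 1.0012, ∠ ≈ 2.86°
pole (1 + j1·0.004) = 1 + j0.004 → |·| ≈ 1, ∠ ≈ 0.23°
|T| = 0.02 · 1.0078 / (1.0308 · 1.0012 · 1) ≈ 0.01953
Gain = 20 log₁₀(0.01953) ≈ -34.19 dB
∠T = (7.13°) − (14.04° + 2.86° + 0.23°) = -10.00°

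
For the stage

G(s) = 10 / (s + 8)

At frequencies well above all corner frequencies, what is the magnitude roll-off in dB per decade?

Each pole contributes −20 dB/decade at high frequency; each zero contributes +20 dB/decade.
Net: 0 zero(s) − 1 pole(s) → -20 dB/decade.

-20 dB/decade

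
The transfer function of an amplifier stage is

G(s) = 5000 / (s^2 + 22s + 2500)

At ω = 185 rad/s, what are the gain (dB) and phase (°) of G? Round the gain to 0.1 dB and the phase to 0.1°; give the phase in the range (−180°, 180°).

At s = jω = j185:
quadratic: (j185)² + 22·j185 + 2500 = -31725 + j4070 → |·| ≈ 31985, ∠ ≈ 172.69°
|G| = 5000 / 31985 ≈ 0.15632
Gain = 20 log₁₀(0.15632) ≈ -16.12 dB
∠G = 0.00° − 172.69° = -172.69°

-16.1 dB, -172.7°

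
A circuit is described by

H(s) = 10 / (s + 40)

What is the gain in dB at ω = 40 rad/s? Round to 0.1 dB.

-15.1 dB

Substitute s = j40:
Numerator: 10 = 10 + j0
Denominator: (j40) + 40 = 40 + j40
|N| = √(10² + 0²) ≈ 10, ∠N ≈ 0.00°
|D| = √(40² + 40²) ≈ 56.569, ∠D ≈ 45.00°
|H| = 10 / 56.569 ≈ 0.17678
Gain = 20 log₁₀(0.17678) ≈ -15.05 dB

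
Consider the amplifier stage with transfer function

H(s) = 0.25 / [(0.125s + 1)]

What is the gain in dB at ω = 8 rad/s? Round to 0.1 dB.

At ω = 8 rad/s:
pole (1 + j8·0.125) = 1 + j1 → |·| ≈ 1.4142, ∠ ≈ 45.00°
|H| = 0.25 · 1 / (1.4142) ≈ 0.17678
Gain = 20 log₁₀(0.17678) ≈ -15.05 dB

-15.1 dB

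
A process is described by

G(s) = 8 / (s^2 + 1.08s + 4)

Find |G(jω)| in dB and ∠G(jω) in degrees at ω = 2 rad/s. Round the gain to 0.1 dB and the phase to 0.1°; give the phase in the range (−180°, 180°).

11.4 dB, -90.0°

At s = jω = j2:
quadratic: (j2)² + 1.08·j2 + 4 = 0 + j2.16 → |·| ≈ 2.16, ∠ ≈ 90.00°
|G| = 8 / 2.16 ≈ 3.7037
Gain = 20 log₁₀(3.7037) ≈ 11.37 dB
∠G = 0.00° − 90.00° = -90.00°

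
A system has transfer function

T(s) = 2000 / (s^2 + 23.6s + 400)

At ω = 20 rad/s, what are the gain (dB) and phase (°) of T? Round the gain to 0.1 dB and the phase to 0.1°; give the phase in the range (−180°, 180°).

At s = jω = j20:
quadratic: (j20)² + 23.6·j20 + 400 = 0 + j472 → |·| ≈ 472, ∠ ≈ 90.00°
|T| = 2000 / 472 ≈ 4.2373
Gain = 20 log₁₀(4.2373) ≈ 12.54 dB
∠T = 0.00° − 90.00° = -90.00°

12.5 dB, -90.0°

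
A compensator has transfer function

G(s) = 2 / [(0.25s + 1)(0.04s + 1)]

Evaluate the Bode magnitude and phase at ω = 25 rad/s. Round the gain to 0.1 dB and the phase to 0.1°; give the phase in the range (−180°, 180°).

At ω = 25 rad/s:
pole (1 + j25·0.25) = 1 + j6.25 → |·| ≈ 6.3295, ∠ ≈ 80.91°
pole (1 + j25·0.04) = 1 + j1 → |·| ≈ 1.4142, ∠ ≈ 45.00°
|G| = 2 · 1 / (6.3295 · 1.4142) ≈ 0.22343
Gain = 20 log₁₀(0.22343) ≈ -13.02 dB
∠G = (0°) − (80.91° + 45.00°) = -125.91°

-13.0 dB, -125.9°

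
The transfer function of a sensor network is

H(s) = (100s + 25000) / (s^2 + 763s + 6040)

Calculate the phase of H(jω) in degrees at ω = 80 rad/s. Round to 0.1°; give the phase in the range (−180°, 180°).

Substitute s = j80:
Numerator: 100(j80) + 25000 = 25000 + j8000
Denominator: (j80)^2 + 763(j80) + 6040 = -360 + j61040
|N| = √(25000² + 8000²) ≈ 26249, ∠N ≈ 17.74°
|D| = √(360² + 61040²) ≈ 61041, ∠D ≈ 90.34°
∠H = 17.74° − 90.34° = -72.60°

-72.6°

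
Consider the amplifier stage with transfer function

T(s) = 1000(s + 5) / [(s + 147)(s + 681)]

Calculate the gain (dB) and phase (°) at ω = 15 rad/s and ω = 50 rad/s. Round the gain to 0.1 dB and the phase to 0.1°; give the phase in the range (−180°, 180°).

ω = 15: -16.1 dB, 64.5°; ω = 50: -6.5 dB, 61.3°

At s = jω = j15:
zero (s+5): 5 + j15 → |·| = √(5²+15²) = √250 ≈ 15.811, ∠ = arctan(15/5) ≈ 71.57°
pole (s+147): 147 + j15 → |·| = √(147²+15²) = √21834 ≈ 147.76, ∠ = arctan(15/147) ≈ 5.83°
pole (s+681): 681 + j15 → |·| = √(681²+15²) = √463986 ≈ 681.17, ∠ = arctan(15/681) ≈ 1.26°
|T| = 1000 · 15.811 / 1.0065e+05 ≈ 0.15709
Gain = 20 log₁₀(0.15709) ≈ -16.08 dB
∠T = 71.57° − 7.09° = 64.48°

At s = jω = j50:
zero (s+5): 5 + j50 → |·| = √(5²+50²) = √2525 ≈ 50.249, ∠ = arctan(50/5) ≈ 84.29°
pole (s+147): 147 + j50 → |·| = √(147²+50²) = √24109 ≈ 155.27, ∠ = arctan(50/147) ≈ 18.79°
pole (s+681): 681 + j50 → |·| = √(681²+50²) = √466261 ≈ 682.83, ∠ = arctan(50/681) ≈ 4.20°
|T| = 1000 · 50.249 / 1.0602e+05 ≈ 0.47396
Gain = 20 log₁₀(0.47396) ≈ -6.49 dB
∠T = 84.29° − 22.99° = 61.30°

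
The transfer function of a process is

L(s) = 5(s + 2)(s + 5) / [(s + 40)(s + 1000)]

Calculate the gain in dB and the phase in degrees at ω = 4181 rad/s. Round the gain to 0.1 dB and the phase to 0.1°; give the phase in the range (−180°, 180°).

At s = jω = j4181:
zero (s+2): 2 + j4181 → |·| = √(2²+4181²) = √17480765 ≈ 4181, ∠ = arctan(4181/2) ≈ 89.97°
zero (s+5): 5 + j4181 → |·| = √(5²+4181²) = √17480786 ≈ 4181, ∠ = arctan(4181/5) ≈ 89.93°
pole (s+40): 40 + j4181 → |·| = √(40²+4181²) = √17482361 ≈ 4181.2, ∠ = arctan(4181/40) ≈ 89.45°
pole (s+1000): 1000 + j4181 → |·| = √(1000²+4181²) = √18480761 ≈ 4298.9, ∠ = arctan(4181/1000) ≈ 76.55°
|L| = 5 · 1.7481e+07 / 1.7975e+07 ≈ 4.8626
Gain = 20 log₁₀(4.8626) ≈ 13.74 dB
∠L = 179.90° − 166.00° = 13.90°

13.7 dB, 13.9°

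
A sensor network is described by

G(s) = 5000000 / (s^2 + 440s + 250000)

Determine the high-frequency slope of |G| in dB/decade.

Each pole contributes −20 dB/decade at high frequency; each zero contributes +20 dB/decade.
Net: 0 zero(s) − 2 pole(s) → -40 dB/decade.

-40 dB/decade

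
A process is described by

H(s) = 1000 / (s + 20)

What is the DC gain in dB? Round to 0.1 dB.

34.0 dB

H(0) = 1000 / (20) = 50
20 log₁₀(50) ≈ 33.98 dB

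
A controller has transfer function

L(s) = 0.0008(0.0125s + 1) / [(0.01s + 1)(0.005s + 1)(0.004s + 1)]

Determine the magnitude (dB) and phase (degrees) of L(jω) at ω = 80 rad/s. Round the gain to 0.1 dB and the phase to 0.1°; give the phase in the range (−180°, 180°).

At ω = 80 rad/s:
zero (1 + j80·0.0125) = 1 + j1 → |·| ≈ 1.4142, ∠ ≈ 45.00°
pole (1 + j80·0.01) = 1 + j0.8 → |·| ≈ 1.2806, ∠ ≈ 38.66°
pole (1 + j80·0.005) = 1 + j0.4 → |·| ≈ 1.077, ∠ ≈ 21.80°
pole (1 + j80·0.004) = 1 + j0.32 → |·| ≈ 1.05, ∠ ≈ 17.74°
|L| = 0.0008 · 1.4142 / (1.2806 · 1.077 · 1.05) ≈ 0.00078124
Gain = 20 log₁₀(0.00078124) ≈ -62.14 dB
∠L = (45.00°) − (38.66° + 21.80° + 17.74°) = -33.20°

-62.1 dB, -33.2°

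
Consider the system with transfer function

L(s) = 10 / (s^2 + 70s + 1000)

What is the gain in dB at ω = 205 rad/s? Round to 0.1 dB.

Substitute s = j205:
Numerator: 10 = 10 + j0
Denominator: (j205)^2 + 70(j205) + 1000 = -41025 + j14350
|N| = √(10² + 0²) ≈ 10, ∠N ≈ 0.00°
|D| = √(41025² + 14350²) ≈ 43462, ∠D ≈ 160.72°
|L| = 10 / 43462 ≈ 0.00023009
Gain = 20 log₁₀(0.00023009) ≈ -72.76 dB

-72.8 dB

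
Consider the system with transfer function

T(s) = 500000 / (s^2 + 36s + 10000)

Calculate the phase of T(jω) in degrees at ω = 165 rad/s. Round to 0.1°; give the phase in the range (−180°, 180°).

At s = jω = j165:
quadratic: (j165)² + 36·j165 + 10000 = -17225 + j5940 → |·| ≈ 18220, ∠ ≈ 160.97°
∠T = 0.00° − 160.97° = -160.97°

-161.0°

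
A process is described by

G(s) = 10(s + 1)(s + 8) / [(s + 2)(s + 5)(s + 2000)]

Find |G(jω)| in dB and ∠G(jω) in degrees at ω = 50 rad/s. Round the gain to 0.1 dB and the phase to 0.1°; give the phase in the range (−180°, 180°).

-46.0 dB, -3.7°

At s = jω = j50:
zero (s+1): 1 + j50 → |·| = √(1²+50²) = √2501 ≈ 50.01, ∠ = arctan(50/1) ≈ 88.85°
zero (s+8): 8 + j50 → |·| = √(8²+50²) = √2564 ≈ 50.636, ∠ = arctan(50/8) ≈ 80.91°
pole (s+2): 2 + j50 → |·| = √(2²+50²) = √2504 ≈ 50.04, ∠ = arctan(50/2) ≈ 87.71°
pole (s+5): 5 + j50 → |·| = √(5²+50²) = √2525 ≈ 50.249, ∠ = arctan(50/5) ≈ 84.29°
pole (s+2000): 2000 + j50 → |·| = √(2000²+50²) = √4002500 ≈ 2000.6, ∠ = arctan(50/2000) ≈ 1.43°
|G| = 10 · 2532.3 / 5.0304e+06 ≈ 0.005034
Gain = 20 log₁₀(0.005034) ≈ -45.96 dB
∠G = 169.76° − 173.43° = -3.67°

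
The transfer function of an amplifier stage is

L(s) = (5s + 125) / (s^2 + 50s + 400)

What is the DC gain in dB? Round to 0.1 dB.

-10.1 dB

L(0) = 125 / 400 = 0.3125
20 log₁₀(0.3125) ≈ -10.10 dB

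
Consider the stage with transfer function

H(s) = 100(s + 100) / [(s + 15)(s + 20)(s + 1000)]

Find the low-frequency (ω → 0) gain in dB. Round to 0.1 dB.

-29.5 dB

H(0) = 100·100 / (15·20·1000) ≈ 0.033333
20 log₁₀(0.033333) ≈ -29.54 dB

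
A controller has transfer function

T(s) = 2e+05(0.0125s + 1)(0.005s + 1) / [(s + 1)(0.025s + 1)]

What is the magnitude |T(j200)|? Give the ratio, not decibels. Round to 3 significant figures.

747

At ω = 200 rad/s:
zero (1 + j200·0.0125) = 1 + j2.5 → |·| ≈ 2.6926, ∠ ≈ 68.20°
zero (1 + j200·0.005) = 1 + j1 → |·| ≈ 1.4142, ∠ ≈ 45.00°
pole (1 + j200·1) = 1 + j200 → |·| ≈ 200, ∠ ≈ 89.71°
pole (1 + j200·0.025) = 1 + j5 → |·| ≈ 5.099, ∠ ≈ 78.69°
|T| = 2e+05 · 2.6926 · 1.4142 / (200 · 5.099) ≈ 746.79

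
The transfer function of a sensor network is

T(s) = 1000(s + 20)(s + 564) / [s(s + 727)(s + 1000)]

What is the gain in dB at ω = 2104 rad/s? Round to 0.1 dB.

At s = jω = j2104:
zero (s+20): 20 + j2104 → |·| = √(20²+2104²) = √4427216 ≈ 2104.1, ∠ = arctan(2104/20) ≈ 89.46°
zero (s+564): 564 + j2104 → |·| = √(564²+2104²) = √4744912 ≈ 2178.3, ∠ = arctan(2104/564) ≈ 74.99°
pole (s+727): 727 + j2104 → |·| = √(727²+2104²) = √4955345 ≈ 2226.1, ∠ = arctan(2104/727) ≈ 70.94°
pole (s+1000): 1000 + j2104 → |·| = √(1000²+2104²) = √5426816 ≈ 2329.6, ∠ = arctan(2104/1000) ≈ 64.58°
pole at origin: |s| = 2104, ∠ = 90.00° (in denominator)
|T| = 1000 · 4.5834e+06 / 1.0911e+10 ≈ 0.42007
Gain = 20 log₁₀(0.42007) ≈ -7.53 dB

-7.5 dB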